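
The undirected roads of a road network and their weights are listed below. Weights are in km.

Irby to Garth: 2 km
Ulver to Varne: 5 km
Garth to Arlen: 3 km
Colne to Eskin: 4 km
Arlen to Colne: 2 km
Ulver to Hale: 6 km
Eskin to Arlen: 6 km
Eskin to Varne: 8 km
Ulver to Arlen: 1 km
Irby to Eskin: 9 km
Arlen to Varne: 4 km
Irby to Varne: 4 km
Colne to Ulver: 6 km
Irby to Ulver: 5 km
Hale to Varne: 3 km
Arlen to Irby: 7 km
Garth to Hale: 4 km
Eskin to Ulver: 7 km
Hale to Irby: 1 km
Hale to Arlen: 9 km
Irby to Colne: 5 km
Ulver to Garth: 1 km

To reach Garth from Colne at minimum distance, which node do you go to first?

Enumerating some paths:
Colne → Arlen → Garth: 2+3 = 5
Colne → Arlen → Ulver → Garth: 2+1+1 = 4
Cheapest is Colne → Arlen → Ulver → Garth at 4 km.
So from Colne the first move is to Arlen.

Arlen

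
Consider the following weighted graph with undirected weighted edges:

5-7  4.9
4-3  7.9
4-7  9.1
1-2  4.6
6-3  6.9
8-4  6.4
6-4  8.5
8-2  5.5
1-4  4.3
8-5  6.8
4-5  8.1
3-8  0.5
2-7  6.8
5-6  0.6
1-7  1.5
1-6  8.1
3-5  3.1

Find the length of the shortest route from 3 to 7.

Candidate routes:
3–5–7: 3.1+4.9 = 8
3–8–2–1–7: 0.5+5.5+4.6+1.5 = 12.1
Cheapest is 3–5–7 at 8.

8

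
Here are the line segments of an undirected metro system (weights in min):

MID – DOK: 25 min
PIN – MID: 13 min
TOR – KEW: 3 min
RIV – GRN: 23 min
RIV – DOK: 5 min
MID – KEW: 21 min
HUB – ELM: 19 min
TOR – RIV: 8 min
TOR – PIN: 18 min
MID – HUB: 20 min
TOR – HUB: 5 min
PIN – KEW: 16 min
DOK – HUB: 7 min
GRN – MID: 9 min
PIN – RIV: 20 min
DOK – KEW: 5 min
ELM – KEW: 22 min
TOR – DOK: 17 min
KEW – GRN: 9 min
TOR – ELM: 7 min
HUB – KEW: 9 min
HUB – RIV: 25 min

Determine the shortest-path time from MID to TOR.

Running Dijkstra from MID:
MID: 0
GRN: 9  (via MID)
PIN: 13  (via MID)
KEW: 18  (via GRN)
HUB: 20  (via MID)
TOR: 21  (via KEW)
Shortest route: MID → GRN → KEW → TOR = 21 min.

21 min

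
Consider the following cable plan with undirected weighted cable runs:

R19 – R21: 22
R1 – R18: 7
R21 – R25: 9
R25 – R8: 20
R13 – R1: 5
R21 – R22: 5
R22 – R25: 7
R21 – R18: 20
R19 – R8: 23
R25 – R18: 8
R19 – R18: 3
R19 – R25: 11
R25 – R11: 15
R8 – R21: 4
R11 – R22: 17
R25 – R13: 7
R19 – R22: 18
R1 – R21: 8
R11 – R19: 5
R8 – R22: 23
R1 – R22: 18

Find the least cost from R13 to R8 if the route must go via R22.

23

Shortest R13→R22: R13–R25–R22 = 14
Best R22 to R8: R22–R21–R8 costing 9
Total via R22: 14 + 9 = 23.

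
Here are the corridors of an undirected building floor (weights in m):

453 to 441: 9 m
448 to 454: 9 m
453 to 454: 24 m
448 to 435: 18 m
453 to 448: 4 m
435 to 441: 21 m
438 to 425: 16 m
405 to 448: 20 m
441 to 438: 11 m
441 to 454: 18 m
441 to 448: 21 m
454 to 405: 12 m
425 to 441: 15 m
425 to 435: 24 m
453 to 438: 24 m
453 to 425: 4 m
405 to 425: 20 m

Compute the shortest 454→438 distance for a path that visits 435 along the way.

59 m

Shortest 454→435: 454 → 448 → 435 = 27
Shortest 435→438: 435 → 441 → 438 = 32
Total via 435: 27 + 32 = 59 m.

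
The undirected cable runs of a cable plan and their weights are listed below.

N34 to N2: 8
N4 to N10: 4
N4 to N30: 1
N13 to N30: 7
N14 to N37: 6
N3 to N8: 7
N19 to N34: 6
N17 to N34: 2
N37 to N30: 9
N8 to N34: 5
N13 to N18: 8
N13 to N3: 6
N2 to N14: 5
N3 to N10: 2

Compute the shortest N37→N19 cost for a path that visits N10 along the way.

Shortest N37→N10: N37 → N30 → N4 → N10 = 14
Shortest N10→N19: N10 → N3 → N8 → N34 → N19 = 20
Total via N10: 14 + 20 = 34.

34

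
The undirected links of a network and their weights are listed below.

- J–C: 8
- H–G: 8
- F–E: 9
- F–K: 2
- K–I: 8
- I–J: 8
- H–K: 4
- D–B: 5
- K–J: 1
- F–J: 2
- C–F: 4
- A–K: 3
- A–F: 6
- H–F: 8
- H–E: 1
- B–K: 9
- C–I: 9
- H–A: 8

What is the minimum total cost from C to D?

Compare a few routes:
C - F - K - B - D: 4+2+9+5 = 20
C - J - K - B - D: 8+1+9+5 = 23
C - F - J - K - B - D: 4+2+1+9+5 = 21
C - J - F - K - B - D: 8+2+2+9+5 = 26
Cheapest is C - F - K - B - D at 20.

20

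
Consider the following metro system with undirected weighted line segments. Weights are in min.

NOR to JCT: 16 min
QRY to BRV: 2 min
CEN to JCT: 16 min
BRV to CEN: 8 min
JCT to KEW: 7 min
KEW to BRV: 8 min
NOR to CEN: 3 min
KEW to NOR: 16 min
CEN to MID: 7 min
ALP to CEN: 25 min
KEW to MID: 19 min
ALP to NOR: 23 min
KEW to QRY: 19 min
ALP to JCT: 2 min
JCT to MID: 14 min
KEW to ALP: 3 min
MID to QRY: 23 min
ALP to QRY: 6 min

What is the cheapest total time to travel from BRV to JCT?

10 min

Candidate routes:
BRV–KEW–ALP–JCT: 8+3+2 = 13
BRV–QRY–ALP–KEW–JCT: 2+6+3+7 = 18
BRV–QRY–ALP–JCT: 2+6+2 = 10
BRV–KEW–JCT: 8+7 = 15
The minimum is 10 min via BRV–QRY–ALP–JCT.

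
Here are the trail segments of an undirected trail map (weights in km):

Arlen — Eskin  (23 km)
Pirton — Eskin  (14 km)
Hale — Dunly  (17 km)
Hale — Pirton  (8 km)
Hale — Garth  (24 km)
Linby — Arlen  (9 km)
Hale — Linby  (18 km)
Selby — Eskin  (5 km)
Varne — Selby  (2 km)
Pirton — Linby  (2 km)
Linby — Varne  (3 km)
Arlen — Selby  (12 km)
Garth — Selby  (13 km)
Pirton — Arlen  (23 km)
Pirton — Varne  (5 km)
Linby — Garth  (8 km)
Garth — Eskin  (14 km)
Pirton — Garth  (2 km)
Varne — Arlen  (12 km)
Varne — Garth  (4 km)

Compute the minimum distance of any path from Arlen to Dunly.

36 km

Running Dijkstra from Arlen:
Arlen: 0
Linby: 9  (via Arlen)
Pirton: 11  (via Linby)
Selby: 12  (via Arlen)
Varne: 12  (via Arlen)
Garth: 13  (via Pirton)
Eskin: 17  (via Selby)
Hale: 19  (via Pirton)
Dunly: 36  (via Hale)
Shortest route: Arlen → Linby → Pirton → Hale → Dunly = 36 km.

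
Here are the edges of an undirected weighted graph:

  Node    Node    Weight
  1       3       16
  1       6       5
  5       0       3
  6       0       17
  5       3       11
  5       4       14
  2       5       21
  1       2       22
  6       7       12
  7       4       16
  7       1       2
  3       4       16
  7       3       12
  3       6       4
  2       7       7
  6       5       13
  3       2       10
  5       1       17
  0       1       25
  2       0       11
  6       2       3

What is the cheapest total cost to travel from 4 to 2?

Candidate routes:
4–7–1–6–2: 16+2+5+3 = 26
4–7–2: 16+7 = 23
4–3–2: 16+10 = 26
The minimum is 23 via 4–7–2.

23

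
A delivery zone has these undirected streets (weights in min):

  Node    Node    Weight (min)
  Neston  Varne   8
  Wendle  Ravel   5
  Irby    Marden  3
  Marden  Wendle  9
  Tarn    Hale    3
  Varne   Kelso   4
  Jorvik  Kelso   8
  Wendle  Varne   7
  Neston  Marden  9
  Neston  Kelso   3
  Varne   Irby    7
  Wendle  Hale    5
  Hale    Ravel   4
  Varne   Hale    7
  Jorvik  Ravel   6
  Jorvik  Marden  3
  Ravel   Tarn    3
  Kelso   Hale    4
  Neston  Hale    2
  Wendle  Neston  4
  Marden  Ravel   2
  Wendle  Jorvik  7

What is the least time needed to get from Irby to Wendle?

10 min

Enumerating some paths:
Irby - Marden - Wendle: 3+9 = 12
Irby - Marden - Ravel - Hale - Wendle: 3+2+4+5 = 14
Irby - Marden - Jorvik - Wendle: 3+3+7 = 13
Irby - Marden - Ravel - Wendle: 3+2+5 = 10
Cheapest is Irby - Marden - Ravel - Wendle at 10 min.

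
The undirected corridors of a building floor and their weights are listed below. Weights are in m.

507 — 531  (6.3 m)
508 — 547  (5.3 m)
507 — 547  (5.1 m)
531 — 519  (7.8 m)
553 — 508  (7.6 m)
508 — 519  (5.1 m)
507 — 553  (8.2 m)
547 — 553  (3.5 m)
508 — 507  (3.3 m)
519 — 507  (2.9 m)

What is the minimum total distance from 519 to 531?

7.8 m

Running Dijkstra from 519:
519: 0
507: 2.9  (via 519)
508: 5.1  (via 519)
531: 7.8  (via 519)
Shortest route: 519 → 531 = 7.8 m.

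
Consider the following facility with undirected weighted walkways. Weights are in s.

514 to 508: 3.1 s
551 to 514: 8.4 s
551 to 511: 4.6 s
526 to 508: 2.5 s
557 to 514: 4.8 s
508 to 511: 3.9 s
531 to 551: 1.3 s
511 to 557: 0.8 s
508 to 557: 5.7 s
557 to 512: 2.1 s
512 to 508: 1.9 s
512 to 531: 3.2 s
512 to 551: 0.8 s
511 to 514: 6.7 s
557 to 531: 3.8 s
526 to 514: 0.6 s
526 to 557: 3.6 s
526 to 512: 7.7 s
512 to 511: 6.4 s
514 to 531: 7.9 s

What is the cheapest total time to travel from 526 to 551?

Compare a few routes:
526–557–512–551: 3.6+2.1+0.8 = 6.5
526–508–512–551: 2.5+1.9+0.8 = 5.2
526–514–508–512–551: 0.6+3.1+1.9+0.8 = 6.4
The minimum is 5.2 s via 526–508–512–551.

5.2 s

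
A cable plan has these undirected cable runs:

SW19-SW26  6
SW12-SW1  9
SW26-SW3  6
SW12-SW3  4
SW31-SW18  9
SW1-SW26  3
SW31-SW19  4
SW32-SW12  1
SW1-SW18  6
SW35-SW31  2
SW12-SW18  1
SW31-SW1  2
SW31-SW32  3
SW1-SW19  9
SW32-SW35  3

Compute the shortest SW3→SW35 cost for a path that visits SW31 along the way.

10

Best SW3 to SW31: SW3 → SW12 → SW32 → SW31 costing 8
Shortest SW31→SW35: SW31 → SW35 = 2
Total via SW31: 8 + 2 = 10.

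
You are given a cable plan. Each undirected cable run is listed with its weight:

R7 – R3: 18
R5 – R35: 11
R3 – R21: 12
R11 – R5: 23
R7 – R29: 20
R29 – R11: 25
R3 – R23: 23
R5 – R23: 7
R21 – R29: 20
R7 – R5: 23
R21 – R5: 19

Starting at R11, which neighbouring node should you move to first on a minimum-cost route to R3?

Enumerating some paths:
R11 - R5 - R21 - R3: 23+19+12 = 54
R11 - R5 - R23 - R3: 23+7+23 = 53
Cheapest is R11 - R5 - R23 - R3 at 53.
So from R11 the first move is to R5.

R5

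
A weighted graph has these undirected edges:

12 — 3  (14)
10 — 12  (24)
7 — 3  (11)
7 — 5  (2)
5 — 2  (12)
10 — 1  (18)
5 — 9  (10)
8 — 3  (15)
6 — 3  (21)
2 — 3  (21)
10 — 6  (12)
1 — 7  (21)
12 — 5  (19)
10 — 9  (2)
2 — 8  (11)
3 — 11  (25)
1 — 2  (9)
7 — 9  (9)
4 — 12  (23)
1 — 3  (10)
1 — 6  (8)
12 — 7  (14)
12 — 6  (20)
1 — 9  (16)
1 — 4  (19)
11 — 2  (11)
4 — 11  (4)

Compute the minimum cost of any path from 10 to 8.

Shortest distances from 10:
10: 0
9: 2  (via 10)
7: 11  (via 9)
5: 12  (via 9)
6: 12  (via 10)
1: 18  (via 10)
3: 22  (via 7)
2: 24  (via 5)
12: 24  (via 10)
8: 35  (via 2)
Shortest route: 10–9–5–2–8 = 35.

35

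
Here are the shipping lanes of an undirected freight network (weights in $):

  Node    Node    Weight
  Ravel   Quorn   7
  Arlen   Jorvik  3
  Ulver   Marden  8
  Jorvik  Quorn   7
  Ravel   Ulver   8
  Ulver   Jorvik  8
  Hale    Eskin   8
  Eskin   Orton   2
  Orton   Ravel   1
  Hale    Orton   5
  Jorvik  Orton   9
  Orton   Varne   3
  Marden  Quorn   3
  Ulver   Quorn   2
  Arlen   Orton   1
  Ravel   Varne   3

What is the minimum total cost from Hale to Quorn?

Running Dijkstra from Hale:
Hale: 0
Orton: 5  (via Hale)
Ravel: 6  (via Orton)
Arlen: 6  (via Orton)
Eskin: 7  (via Orton)
Varne: 8  (via Orton)
Jorvik: 9  (via Arlen)
Quorn: 13  (via Ravel)
Shortest route: Hale–Orton–Ravel–Quorn = $13.

$13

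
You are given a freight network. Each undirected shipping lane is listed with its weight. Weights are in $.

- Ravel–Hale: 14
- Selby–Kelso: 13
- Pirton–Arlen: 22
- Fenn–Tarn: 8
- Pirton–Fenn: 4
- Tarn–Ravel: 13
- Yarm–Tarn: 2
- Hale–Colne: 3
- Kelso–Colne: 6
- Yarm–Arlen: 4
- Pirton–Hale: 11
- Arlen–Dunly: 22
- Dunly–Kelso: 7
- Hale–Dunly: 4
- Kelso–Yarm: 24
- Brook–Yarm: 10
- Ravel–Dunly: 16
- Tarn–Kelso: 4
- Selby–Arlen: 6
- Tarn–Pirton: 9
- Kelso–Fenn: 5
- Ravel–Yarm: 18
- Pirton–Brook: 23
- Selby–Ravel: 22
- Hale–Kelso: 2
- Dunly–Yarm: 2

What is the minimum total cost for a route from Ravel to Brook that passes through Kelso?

$32

Best Ravel to Kelso: Ravel → Hale → Kelso costing 16
Best Kelso to Brook: Kelso → Tarn → Yarm → Brook costing 16
Total via Kelso: 16 + 16 = $32.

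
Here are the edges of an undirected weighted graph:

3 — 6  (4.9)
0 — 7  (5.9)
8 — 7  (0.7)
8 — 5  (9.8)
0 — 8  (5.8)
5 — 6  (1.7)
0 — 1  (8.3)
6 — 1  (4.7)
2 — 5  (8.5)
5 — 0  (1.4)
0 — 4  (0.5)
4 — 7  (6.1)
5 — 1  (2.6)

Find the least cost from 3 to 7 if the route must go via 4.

14.6

Shortest 3→4: 3 → 6 → 5 → 0 → 4 = 8.5
Shortest 4→7: 4 → 7 = 6.1
Total via 4: 8.5 + 6.1 = 14.6.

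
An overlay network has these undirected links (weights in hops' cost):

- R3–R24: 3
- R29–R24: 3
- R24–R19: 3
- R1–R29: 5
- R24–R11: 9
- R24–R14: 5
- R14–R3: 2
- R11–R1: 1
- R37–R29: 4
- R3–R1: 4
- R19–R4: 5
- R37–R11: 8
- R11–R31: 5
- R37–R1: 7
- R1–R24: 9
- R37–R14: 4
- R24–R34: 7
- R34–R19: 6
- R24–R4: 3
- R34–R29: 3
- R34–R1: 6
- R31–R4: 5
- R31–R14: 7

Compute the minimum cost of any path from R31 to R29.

11 hops' cost

Compare a few routes:
R31–R11–R1–R34–R29: 5+1+6+3 = 15
R31–R11–R1–R29: 5+1+5 = 11
Cheapest is R31–R11–R1–R29 at 11 hops' cost.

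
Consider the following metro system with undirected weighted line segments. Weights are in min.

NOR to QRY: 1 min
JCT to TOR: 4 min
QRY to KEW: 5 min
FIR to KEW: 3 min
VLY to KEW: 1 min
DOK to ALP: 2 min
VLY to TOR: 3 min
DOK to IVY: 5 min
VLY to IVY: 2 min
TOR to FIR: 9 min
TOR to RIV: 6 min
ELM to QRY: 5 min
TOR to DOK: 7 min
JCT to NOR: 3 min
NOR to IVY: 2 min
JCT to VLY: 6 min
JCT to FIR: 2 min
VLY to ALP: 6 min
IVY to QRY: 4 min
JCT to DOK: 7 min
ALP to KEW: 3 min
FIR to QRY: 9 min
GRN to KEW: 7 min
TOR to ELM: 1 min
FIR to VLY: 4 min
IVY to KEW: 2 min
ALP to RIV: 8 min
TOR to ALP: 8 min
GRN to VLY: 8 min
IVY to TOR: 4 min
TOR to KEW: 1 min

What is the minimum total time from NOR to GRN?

11 min

Candidate routes:
NOR - IVY - KEW - GRN: 2+2+7 = 11
NOR - IVY - VLY - KEW - GRN: 2+2+1+7 = 12
NOR - IVY - VLY - GRN: 2+2+8 = 12
NOR - IVY - KEW - VLY - GRN: 2+2+1+8 = 13
Cheapest is NOR - IVY - KEW - GRN at 11 min.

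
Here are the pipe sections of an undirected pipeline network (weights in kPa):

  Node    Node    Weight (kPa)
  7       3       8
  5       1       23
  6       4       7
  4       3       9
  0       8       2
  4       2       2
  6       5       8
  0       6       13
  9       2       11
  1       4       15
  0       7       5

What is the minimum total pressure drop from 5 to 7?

26 kPa

Candidate routes:
5 - 6 - 0 - 7: 8+13+5 = 26
5 - 6 - 4 - 3 - 7: 8+7+9+8 = 32
5 - 1 - 4 - 6 - 0 - 7: 23+15+7+13+5 = 63
5 - 1 - 4 - 3 - 7: 23+15+9+8 = 55
Cheapest is 5 - 6 - 0 - 7 at 26 kPa.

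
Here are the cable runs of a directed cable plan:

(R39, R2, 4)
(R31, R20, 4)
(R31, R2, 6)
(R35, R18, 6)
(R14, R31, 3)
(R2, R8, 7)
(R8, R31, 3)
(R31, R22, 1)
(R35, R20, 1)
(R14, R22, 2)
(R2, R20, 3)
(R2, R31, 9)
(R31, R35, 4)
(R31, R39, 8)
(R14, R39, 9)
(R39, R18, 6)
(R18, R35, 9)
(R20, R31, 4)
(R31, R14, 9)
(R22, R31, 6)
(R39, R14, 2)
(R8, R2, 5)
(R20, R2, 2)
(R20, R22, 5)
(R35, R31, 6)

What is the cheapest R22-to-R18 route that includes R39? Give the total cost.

20

Shortest R22→R39: R22 → R31 → R39 = 14
Best R39 to R18: R39 → R18 costing 6
Total via R39: 14 + 6 = 20.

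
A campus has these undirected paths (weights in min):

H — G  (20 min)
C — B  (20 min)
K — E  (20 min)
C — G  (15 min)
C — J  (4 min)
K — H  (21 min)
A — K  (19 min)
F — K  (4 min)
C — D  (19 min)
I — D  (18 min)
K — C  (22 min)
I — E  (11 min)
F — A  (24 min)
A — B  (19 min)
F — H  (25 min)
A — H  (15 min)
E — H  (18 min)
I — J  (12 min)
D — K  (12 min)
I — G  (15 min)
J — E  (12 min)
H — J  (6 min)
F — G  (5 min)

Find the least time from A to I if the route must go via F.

Shortest A→F: A → K → F = 23
Shortest F→I: F → G → I = 20
Total via F: 23 + 20 = 43 min.

43 min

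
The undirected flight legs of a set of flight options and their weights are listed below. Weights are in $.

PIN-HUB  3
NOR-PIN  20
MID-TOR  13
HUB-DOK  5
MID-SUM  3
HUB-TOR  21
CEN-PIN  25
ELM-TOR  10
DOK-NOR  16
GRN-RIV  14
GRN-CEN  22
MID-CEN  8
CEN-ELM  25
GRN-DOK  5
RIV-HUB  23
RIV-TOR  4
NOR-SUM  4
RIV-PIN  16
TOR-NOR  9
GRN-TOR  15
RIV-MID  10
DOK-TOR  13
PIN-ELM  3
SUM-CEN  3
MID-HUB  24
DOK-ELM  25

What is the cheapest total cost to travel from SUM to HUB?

Candidate routes:
SUM → NOR → PIN → HUB: 4+20+3 = 27
SUM → NOR → DOK → HUB: 4+16+5 = 25
SUM → NOR → TOR → ELM → PIN → HUB: 4+9+10+3+3 = 29
SUM → MID → HUB: 3+24 = 27
Cheapest is SUM → NOR → DOK → HUB at $25.

$25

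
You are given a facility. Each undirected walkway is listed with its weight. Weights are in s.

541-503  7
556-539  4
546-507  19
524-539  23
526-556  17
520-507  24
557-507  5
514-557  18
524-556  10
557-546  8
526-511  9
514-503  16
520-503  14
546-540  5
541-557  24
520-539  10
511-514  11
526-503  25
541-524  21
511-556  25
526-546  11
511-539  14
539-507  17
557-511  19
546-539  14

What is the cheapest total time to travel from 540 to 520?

29 s

Candidate routes:
540–546–557–507–520: 5+8+5+24 = 42
540–546–539–520: 5+14+10 = 29
Cheapest is 540–546–539–520 at 29 s.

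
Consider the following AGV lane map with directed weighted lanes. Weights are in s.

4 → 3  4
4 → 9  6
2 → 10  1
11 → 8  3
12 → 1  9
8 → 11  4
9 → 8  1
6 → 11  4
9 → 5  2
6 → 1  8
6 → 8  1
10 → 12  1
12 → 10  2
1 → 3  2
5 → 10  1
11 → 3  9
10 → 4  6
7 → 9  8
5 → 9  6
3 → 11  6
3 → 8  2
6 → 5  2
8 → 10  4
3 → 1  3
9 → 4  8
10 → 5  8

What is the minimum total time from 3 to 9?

18 s

Running Dijkstra from 3:
3: 0
8: 2  (via 3)
1: 3  (via 3)
10: 6  (via 8)
11: 6  (via 3)
12: 7  (via 10)
4: 12  (via 10)
5: 14  (via 10)
9: 18  (via 4)
Shortest route: 3 → 8 → 10 → 4 → 9 = 18 s.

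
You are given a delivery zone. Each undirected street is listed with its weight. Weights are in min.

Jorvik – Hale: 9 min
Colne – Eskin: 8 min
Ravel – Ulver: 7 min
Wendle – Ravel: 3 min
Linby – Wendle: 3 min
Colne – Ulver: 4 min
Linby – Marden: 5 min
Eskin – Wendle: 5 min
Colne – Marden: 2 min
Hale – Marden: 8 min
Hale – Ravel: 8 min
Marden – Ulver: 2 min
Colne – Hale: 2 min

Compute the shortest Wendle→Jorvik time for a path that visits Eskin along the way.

Best Wendle to Eskin: Wendle → Eskin costing 5
Shortest Eskin→Jorvik: Eskin → Colne → Hale → Jorvik = 19
Total via Eskin: 5 + 19 = 24 min.

24 min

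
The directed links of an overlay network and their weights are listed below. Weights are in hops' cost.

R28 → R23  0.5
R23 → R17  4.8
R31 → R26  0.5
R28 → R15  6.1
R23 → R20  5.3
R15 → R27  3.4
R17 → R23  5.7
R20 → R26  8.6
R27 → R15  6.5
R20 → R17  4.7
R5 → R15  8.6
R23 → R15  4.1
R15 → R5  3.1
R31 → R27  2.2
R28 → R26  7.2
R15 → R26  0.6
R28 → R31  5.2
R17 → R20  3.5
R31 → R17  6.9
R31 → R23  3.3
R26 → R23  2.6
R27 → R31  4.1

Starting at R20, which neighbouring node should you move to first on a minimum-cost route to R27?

R17

Candidate routes:
R20 → R17 → R23 → R15 → R27: 4.7+5.7+4.1+3.4 = 17.9
R20 → R26 → R23 → R15 → R27: 8.6+2.6+4.1+3.4 = 18.7
Cheapest is R20 → R17 → R23 → R15 → R27 at 17.9 hops' cost.
So from R20 the first move is to R17.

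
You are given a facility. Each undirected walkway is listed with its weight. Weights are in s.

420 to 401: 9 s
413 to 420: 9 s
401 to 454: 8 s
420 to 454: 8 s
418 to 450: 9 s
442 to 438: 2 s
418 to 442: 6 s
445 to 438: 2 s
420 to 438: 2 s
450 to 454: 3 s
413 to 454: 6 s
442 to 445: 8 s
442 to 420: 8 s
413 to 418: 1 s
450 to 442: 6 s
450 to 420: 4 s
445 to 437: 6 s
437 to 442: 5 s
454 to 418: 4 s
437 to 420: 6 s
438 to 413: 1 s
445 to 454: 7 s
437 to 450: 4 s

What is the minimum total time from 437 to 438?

Compare a few routes:
437–442–438: 5+2 = 7
437–445–438: 6+2 = 8
437–420–438: 6+2 = 8
Cheapest is 437–442–438 at 7 s.

7 s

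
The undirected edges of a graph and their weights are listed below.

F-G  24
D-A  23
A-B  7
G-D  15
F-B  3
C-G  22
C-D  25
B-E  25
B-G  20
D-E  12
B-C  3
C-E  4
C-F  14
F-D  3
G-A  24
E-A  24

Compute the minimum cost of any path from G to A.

Compare a few routes:
G → B → A: 20+7 = 27
G → C → B → A: 22+3+7 = 32
G → A: 24 = 24
G → D → F → B → A: 15+3+3+7 = 28
The minimum is 24 via G → A.

24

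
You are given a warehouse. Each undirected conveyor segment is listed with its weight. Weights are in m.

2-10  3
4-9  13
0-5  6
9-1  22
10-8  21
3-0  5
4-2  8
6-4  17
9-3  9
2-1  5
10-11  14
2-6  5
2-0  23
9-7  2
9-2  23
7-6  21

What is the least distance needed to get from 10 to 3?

Enumerating some paths:
10 → 2 → 0 → 3: 3+23+5 = 31
10 → 2 → 4 → 9 → 3: 3+8+13+9 = 33
The minimum is 31 m via 10 → 2 → 0 → 3.

31 m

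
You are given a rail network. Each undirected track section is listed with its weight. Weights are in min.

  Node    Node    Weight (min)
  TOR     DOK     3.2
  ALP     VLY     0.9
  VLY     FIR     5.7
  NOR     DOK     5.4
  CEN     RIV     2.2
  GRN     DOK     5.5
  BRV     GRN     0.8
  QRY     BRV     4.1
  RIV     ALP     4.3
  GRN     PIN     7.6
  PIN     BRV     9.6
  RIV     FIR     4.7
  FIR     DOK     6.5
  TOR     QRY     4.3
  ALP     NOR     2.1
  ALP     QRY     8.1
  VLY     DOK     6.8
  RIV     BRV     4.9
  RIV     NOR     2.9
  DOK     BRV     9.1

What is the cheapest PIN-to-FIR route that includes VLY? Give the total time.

24.2 min

Best PIN to VLY: PIN–GRN–BRV–RIV–ALP–VLY costing 18.5
Best VLY to FIR: VLY–FIR costing 5.7
Total via VLY: 18.5 + 5.7 = 24.2 min.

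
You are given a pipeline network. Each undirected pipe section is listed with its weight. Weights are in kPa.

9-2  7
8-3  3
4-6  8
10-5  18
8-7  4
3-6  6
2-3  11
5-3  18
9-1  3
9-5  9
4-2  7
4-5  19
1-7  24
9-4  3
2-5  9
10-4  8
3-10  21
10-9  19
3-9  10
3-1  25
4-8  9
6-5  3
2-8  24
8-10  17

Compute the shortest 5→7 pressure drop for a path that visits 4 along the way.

Best 5 to 4: 5 → 6 → 4 costing 11
Best 4 to 7: 4 → 8 → 7 costing 13
Total via 4: 11 + 13 = 24 kPa.

24 kPa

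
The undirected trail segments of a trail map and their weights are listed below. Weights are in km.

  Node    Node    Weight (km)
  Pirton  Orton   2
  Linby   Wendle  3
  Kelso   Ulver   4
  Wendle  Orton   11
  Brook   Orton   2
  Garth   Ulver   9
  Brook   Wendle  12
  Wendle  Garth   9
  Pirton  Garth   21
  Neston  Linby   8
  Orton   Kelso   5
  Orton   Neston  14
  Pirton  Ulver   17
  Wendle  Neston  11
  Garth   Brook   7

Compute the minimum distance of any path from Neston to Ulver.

Compare a few routes:
Neston–Wendle–Garth–Ulver: 11+9+9 = 29
Neston–Orton–Kelso–Ulver: 14+5+4 = 23
Neston–Wendle–Orton–Kelso–Ulver: 11+11+5+4 = 31
Neston–Linby–Wendle–Garth–Ulver: 8+3+9+9 = 29
Cheapest is Neston–Orton–Kelso–Ulver at 23 km.

23 km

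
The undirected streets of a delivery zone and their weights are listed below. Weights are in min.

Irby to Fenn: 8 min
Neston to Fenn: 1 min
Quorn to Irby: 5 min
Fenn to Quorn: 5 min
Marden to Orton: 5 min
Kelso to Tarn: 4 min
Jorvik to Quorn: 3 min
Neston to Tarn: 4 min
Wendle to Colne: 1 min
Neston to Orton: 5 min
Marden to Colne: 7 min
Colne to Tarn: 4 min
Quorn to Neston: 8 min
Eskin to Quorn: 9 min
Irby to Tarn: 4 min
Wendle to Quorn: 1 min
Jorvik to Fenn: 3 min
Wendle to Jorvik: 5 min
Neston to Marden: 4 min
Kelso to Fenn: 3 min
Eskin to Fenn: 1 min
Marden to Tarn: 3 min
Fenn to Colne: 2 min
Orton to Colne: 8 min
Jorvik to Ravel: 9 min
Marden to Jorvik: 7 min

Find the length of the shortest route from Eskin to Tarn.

Settle nodes by increasing distance from Eskin:
Eskin: 0
Fenn: 1  (via Eskin)
Neston: 2  (via Fenn)
Colne: 3  (via Fenn)
Kelso: 4  (via Fenn)
Wendle: 4  (via Colne)
Jorvik: 4  (via Fenn)
Quorn: 5  (via Wendle)
Tarn: 6  (via Neston)
Shortest route: Eskin–Fenn–Neston–Tarn = 6 min.

6 min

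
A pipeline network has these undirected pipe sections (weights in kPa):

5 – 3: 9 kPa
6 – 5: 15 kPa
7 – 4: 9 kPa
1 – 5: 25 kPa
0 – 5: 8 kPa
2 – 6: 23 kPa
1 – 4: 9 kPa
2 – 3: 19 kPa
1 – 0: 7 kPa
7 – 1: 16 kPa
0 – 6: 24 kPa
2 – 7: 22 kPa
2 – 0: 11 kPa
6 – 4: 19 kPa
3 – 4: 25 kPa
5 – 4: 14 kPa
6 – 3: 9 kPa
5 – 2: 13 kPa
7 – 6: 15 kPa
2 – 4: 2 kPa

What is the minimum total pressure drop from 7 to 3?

Settle nodes by increasing distance from 7:
7: 0
4: 9  (via 7)
2: 11  (via 4)
6: 15  (via 7)
1: 16  (via 7)
0: 22  (via 2)
5: 23  (via 4)
3: 24  (via 6)
Shortest route: 7 → 6 → 3 = 24 kPa.

24 kPa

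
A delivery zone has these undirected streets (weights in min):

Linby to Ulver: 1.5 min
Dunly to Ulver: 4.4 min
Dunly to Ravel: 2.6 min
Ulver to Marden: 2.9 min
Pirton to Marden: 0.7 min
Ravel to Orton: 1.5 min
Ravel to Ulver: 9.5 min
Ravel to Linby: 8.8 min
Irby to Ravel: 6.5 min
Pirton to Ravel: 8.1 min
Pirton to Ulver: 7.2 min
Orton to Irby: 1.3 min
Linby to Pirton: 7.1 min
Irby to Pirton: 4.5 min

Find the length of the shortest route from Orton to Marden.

Compare a few routes:
Orton → Ravel → Irby → Pirton → Marden: 1.5+6.5+4.5+0.7 = 13.2
Orton → Ravel → Pirton → Marden: 1.5+8.1+0.7 = 10.3
Orton → Irby → Pirton → Marden: 1.3+4.5+0.7 = 6.5
Orton → Ravel → Dunly → Ulver → Marden: 1.5+2.6+4.4+2.9 = 11.4
Cheapest is Orton → Irby → Pirton → Marden at 6.5 min.

6.5 min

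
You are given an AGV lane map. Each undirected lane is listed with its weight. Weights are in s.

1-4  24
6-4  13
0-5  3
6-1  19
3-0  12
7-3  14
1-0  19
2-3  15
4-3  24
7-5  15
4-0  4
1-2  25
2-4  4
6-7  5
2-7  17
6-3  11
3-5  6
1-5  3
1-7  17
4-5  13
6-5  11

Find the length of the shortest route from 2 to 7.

17 s

Candidate routes:
2 - 4 - 6 - 7: 4+13+5 = 22
2 - 7: 17 = 17
2 - 4 - 0 - 5 - 7: 4+4+3+15 = 26
The minimum is 17 s via 2 - 7.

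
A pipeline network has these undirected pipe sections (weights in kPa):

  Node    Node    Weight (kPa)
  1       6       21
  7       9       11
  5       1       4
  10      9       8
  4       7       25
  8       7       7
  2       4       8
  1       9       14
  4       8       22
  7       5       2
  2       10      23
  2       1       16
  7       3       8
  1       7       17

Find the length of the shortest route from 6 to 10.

43 kPa

Running Dijkstra from 6:
6: 0
1: 21  (via 6)
5: 25  (via 1)
7: 27  (via 5)
8: 34  (via 7)
3: 35  (via 7)
9: 35  (via 1)
2: 37  (via 1)
10: 43  (via 9)
Shortest route: 6–1–9–10 = 43 kPa.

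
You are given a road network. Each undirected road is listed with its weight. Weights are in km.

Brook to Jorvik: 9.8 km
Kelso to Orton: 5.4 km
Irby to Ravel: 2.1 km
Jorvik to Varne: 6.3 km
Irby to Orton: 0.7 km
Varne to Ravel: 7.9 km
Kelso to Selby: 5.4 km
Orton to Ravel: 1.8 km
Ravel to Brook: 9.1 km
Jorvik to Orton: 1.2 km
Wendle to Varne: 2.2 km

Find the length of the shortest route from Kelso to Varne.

Compare a few routes:
Kelso–Orton–Ravel–Varne: 5.4+1.8+7.9 = 15.1
Kelso–Orton–Jorvik–Varne: 5.4+1.2+6.3 = 12.9
Kelso–Orton–Irby–Ravel–Varne: 5.4+0.7+2.1+7.9 = 16.1
Cheapest is Kelso–Orton–Jorvik–Varne at 12.9 km.

12.9 km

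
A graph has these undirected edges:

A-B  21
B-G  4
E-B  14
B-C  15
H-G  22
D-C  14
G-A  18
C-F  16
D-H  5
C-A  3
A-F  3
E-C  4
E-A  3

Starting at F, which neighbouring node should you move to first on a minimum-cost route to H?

Candidate routes:
F–A–C–D–H: 3+3+14+5 = 25
F–A–E–C–D–H: 3+3+4+14+5 = 29
The minimum is 25 via F–A–C–D–H.
So from F the first move is to A.

A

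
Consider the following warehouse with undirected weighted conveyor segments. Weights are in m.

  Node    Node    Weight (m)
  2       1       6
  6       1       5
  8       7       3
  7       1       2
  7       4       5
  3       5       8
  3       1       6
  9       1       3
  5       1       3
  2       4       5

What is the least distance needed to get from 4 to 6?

12 m

Compare a few routes:
4 → 2 → 1 → 6: 5+6+5 = 16
4 → 7 → 1 → 6: 5+2+5 = 12
Cheapest is 4 → 7 → 1 → 6 at 12 m.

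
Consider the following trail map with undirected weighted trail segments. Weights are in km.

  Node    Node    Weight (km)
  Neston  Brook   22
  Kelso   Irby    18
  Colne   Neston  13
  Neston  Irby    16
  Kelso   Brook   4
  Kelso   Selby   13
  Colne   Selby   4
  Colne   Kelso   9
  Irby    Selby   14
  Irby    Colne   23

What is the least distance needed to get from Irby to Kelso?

Running Dijkstra from Irby:
Irby: 0
Selby: 14  (via Irby)
Neston: 16  (via Irby)
Kelso: 18  (via Irby)
Shortest route: Irby → Kelso = 18 km.

18 km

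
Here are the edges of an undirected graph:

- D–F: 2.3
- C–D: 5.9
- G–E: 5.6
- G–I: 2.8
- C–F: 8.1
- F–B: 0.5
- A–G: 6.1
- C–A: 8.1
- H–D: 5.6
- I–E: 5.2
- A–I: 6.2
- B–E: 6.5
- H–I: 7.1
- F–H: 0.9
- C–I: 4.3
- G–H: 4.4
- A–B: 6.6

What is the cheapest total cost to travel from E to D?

Settle nodes by increasing distance from E:
E: 0
I: 5.2  (via E)
G: 5.6  (via E)
B: 6.5  (via E)
F: 7  (via B)
H: 7.9  (via F)
D: 9.3  (via F)
Shortest route: E → B → F → D = 9.3.

9.3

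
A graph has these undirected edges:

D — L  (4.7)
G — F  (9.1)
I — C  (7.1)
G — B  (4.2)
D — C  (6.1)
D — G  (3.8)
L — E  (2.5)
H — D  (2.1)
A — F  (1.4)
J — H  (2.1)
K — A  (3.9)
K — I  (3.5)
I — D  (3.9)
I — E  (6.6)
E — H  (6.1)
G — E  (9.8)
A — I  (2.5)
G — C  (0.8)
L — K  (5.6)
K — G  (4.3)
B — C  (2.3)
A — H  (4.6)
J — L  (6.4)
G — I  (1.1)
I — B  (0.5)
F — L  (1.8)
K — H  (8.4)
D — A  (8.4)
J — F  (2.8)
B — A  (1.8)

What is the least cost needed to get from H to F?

4.9

Settle nodes by increasing distance from H:
H: 0
D: 2.1  (via H)
J: 2.1  (via H)
A: 4.6  (via H)
F: 4.9  (via J)
Shortest route: H–J–F = 4.9.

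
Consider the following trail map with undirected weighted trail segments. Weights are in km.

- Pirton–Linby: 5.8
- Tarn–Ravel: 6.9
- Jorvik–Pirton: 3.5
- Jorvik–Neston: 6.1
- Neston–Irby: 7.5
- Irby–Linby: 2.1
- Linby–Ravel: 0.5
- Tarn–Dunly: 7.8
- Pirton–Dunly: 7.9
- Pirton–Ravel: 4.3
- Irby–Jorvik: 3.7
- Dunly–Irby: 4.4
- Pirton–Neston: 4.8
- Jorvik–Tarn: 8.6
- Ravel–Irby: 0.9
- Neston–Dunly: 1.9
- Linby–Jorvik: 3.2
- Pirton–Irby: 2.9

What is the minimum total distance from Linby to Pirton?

Running Dijkstra from Linby:
Linby: 0
Ravel: 0.5  (via Linby)
Irby: 1.4  (via Ravel)
Jorvik: 3.2  (via Linby)
Pirton: 4.3  (via Irby)
Shortest route: Linby → Ravel → Irby → Pirton = 4.3 km.

4.3 km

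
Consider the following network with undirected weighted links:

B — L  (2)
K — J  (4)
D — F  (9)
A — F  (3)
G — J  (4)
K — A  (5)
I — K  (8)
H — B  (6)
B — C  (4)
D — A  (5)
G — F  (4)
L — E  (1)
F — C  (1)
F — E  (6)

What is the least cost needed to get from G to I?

Shortest distances from G:
G: 0
F: 4  (via G)
J: 4  (via G)
C: 5  (via F)
A: 7  (via F)
K: 8  (via J)
B: 9  (via C)
E: 10  (via F)
L: 11  (via B)
D: 12  (via A)
H: 15  (via B)
I: 16  (via K)
Shortest route: G → J → K → I = 16.

16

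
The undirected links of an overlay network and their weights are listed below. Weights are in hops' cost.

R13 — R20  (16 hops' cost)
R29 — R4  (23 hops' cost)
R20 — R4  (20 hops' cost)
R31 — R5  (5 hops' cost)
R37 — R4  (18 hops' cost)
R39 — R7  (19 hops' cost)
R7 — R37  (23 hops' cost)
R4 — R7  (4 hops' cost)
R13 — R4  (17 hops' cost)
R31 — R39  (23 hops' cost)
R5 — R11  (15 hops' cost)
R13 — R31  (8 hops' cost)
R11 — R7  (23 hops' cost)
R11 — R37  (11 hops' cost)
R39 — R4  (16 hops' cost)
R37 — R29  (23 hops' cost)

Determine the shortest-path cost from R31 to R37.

31 hops' cost

Enumerating some paths:
R31 → R13 → R4 → R7 → R37: 8+17+4+23 = 52
R31 → R5 → R11 → R37: 5+15+11 = 31
R31 → R39 → R4 → R37: 23+16+18 = 57
R31 → R13 → R4 → R37: 8+17+18 = 43
The minimum is 31 hops' cost via R31 → R5 → R11 → R37.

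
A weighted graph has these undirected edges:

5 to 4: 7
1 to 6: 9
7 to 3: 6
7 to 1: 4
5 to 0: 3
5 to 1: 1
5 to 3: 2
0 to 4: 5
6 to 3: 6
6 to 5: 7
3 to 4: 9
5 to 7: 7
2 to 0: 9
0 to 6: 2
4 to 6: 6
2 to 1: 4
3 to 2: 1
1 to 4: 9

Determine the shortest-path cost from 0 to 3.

5

Shortest distances from 0:
0: 0
6: 2  (via 0)
5: 3  (via 0)
1: 4  (via 5)
3: 5  (via 5)
Shortest route: 0 → 5 → 3 = 5.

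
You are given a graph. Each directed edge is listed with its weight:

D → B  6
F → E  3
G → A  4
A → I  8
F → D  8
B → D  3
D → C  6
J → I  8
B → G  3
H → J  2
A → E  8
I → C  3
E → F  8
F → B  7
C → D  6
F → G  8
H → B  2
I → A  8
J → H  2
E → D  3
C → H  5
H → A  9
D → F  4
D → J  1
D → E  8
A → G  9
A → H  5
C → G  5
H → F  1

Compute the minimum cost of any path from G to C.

Enumerating some paths:
G - A - H - B - D - C: 4+5+2+3+6 = 20
G - A - I - C: 4+8+3 = 15
Cheapest is G - A - I - C at 15.

15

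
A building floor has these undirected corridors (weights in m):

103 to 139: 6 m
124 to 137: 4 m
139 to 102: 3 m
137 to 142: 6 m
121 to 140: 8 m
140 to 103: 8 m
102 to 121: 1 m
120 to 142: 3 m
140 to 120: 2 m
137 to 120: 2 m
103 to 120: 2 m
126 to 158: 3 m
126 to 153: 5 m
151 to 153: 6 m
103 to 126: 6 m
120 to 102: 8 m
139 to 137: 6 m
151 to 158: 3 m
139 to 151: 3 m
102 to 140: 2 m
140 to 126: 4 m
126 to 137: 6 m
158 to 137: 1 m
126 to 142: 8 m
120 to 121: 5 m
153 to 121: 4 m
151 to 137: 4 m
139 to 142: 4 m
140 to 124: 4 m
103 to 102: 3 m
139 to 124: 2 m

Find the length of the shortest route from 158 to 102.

Running Dijkstra from 158:
158: 0
137: 1  (via 158)
120: 3  (via 137)
151: 3  (via 158)
126: 3  (via 158)
103: 5  (via 120)
140: 5  (via 120)
124: 5  (via 137)
142: 6  (via 120)
139: 6  (via 151)
102: 7  (via 140)
Shortest route: 158 → 137 → 120 → 140 → 102 = 7 m.

7 m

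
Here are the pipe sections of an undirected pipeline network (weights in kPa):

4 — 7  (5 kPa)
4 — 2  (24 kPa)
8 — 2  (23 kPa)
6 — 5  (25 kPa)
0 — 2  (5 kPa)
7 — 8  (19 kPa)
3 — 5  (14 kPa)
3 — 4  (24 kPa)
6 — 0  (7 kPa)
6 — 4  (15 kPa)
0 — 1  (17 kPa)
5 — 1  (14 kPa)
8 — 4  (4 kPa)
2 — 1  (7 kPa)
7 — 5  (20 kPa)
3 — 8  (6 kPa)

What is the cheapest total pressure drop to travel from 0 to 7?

Settle nodes by increasing distance from 0:
0: 0
2: 5  (via 0)
6: 7  (via 0)
1: 12  (via 2)
4: 22  (via 6)
5: 26  (via 1)
8: 26  (via 4)
7: 27  (via 4)
Shortest route: 0 → 6 → 4 → 7 = 27 kPa.

27 kPa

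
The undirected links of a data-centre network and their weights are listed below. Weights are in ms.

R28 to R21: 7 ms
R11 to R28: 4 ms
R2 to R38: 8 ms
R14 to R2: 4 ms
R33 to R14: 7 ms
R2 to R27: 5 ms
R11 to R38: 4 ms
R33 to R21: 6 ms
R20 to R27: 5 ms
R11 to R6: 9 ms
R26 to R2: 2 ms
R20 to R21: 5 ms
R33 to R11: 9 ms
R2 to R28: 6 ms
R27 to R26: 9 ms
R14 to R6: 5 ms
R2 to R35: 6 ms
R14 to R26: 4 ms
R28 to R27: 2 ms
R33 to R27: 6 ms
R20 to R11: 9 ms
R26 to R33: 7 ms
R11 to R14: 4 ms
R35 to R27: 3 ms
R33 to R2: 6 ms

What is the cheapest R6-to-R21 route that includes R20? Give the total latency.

Best R6 to R20: R6 → R11 → R20 costing 18
Shortest R20→R21: R20 → R21 = 5
Total via R20: 18 + 5 = 23 ms.

23 ms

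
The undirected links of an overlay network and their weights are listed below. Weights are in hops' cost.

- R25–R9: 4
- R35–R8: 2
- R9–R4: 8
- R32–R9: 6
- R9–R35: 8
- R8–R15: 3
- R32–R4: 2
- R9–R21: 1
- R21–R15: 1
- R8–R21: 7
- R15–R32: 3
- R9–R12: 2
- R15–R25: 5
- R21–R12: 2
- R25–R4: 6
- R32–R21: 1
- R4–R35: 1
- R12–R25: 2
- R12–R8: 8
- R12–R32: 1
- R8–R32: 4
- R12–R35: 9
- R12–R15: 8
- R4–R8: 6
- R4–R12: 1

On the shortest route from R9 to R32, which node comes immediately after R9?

Enumerating some paths:
R9 → R12 → R32: 2+1 = 3
R9 → R21 → R32: 1+1 = 2
R9 → R21 → R12 → R32: 1+2+1 = 4
Cheapest is R9 → R21 → R32 at 2 hops' cost.
So from R9 the first move is to R21.

R21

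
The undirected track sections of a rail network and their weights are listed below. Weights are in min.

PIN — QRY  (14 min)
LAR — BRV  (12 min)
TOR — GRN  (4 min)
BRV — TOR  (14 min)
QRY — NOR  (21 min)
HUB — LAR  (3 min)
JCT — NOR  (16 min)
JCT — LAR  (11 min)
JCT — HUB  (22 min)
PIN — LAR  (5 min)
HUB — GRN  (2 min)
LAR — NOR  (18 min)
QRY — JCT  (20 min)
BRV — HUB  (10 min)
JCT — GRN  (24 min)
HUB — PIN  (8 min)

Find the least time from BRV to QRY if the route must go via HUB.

Shortest BRV→HUB: BRV–HUB = 10
Shortest HUB→QRY: HUB–PIN–QRY = 22
Total via HUB: 10 + 22 = 32 min.

32 min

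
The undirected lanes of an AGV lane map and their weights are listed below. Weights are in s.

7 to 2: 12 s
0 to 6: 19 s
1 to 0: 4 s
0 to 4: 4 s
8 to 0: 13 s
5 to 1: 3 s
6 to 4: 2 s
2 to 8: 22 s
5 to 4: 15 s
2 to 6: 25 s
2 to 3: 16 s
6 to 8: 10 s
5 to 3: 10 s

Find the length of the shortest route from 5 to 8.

Settle nodes by increasing distance from 5:
5: 0
1: 3  (via 5)
0: 7  (via 1)
3: 10  (via 5)
4: 11  (via 0)
6: 13  (via 4)
8: 20  (via 0)
Shortest route: 5 → 1 → 0 → 8 = 20 s.

20 s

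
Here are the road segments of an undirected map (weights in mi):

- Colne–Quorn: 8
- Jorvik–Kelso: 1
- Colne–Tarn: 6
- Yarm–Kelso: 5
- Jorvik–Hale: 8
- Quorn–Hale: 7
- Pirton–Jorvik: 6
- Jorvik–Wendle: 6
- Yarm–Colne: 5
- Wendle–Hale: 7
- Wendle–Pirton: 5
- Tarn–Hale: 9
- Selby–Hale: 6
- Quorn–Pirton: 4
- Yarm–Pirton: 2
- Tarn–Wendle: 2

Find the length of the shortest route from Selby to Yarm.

Compare a few routes:
Selby–Hale–Quorn–Pirton–Yarm: 6+7+4+2 = 19
Selby–Hale–Jorvik–Kelso–Yarm: 6+8+1+5 = 20
Cheapest is Selby–Hale–Quorn–Pirton–Yarm at 19 mi.

19 mi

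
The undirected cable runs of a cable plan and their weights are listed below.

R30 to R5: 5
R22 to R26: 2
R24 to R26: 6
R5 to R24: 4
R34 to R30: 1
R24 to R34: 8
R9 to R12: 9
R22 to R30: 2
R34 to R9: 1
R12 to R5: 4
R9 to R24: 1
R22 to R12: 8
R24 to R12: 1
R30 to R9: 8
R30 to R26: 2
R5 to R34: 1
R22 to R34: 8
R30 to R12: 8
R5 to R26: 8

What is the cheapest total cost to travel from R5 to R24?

3

Compare a few routes:
R5 - R34 - R9 - R24: 1+1+1 = 3
R5 - R24: 4 = 4
The minimum is 3 via R5 - R34 - R9 - R24.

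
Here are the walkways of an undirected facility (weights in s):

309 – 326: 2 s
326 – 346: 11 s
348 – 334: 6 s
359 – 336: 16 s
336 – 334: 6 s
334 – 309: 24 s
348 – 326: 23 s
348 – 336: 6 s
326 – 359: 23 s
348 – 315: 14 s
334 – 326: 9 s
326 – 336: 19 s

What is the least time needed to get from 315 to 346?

40 s

Candidate routes:
315–348–334–326–346: 14+6+9+11 = 40
315–348–336–334–326–346: 14+6+6+9+11 = 46
Cheapest is 315–348–334–326–346 at 40 s.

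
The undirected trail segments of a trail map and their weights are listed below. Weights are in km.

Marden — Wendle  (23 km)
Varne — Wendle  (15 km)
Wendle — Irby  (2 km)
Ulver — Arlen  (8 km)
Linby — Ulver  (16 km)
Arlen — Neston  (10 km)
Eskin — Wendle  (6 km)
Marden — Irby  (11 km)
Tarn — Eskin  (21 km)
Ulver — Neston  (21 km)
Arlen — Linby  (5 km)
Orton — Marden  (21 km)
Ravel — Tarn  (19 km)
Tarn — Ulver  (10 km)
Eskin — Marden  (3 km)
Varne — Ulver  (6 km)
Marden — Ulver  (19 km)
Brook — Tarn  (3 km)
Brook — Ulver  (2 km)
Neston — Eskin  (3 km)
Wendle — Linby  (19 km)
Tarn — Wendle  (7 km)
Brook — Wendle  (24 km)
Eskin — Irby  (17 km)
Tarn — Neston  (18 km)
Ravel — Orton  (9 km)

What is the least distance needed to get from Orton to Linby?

42 km

Compare a few routes:
Orton–Marden–Eskin–Neston–Arlen–Linby: 21+3+3+10+5 = 42
Orton–Ravel–Tarn–Brook–Ulver–Linby: 9+19+3+2+16 = 49
Orton–Marden–Eskin–Wendle–Linby: 21+3+6+19 = 49
Orton–Ravel–Tarn–Brook–Ulver–Arlen–Linby: 9+19+3+2+8+5 = 46
Cheapest is Orton–Marden–Eskin–Neston–Arlen–Linby at 42 km.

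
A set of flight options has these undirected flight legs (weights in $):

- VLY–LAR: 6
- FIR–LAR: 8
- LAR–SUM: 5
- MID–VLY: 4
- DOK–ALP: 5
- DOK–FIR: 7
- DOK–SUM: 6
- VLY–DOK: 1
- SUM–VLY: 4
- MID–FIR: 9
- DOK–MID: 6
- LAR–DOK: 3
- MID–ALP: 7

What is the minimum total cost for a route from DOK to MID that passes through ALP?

$12

Best DOK to ALP: DOK–ALP costing 5
Best ALP to MID: ALP–MID costing 7
Total via ALP: 5 + 7 = $12.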